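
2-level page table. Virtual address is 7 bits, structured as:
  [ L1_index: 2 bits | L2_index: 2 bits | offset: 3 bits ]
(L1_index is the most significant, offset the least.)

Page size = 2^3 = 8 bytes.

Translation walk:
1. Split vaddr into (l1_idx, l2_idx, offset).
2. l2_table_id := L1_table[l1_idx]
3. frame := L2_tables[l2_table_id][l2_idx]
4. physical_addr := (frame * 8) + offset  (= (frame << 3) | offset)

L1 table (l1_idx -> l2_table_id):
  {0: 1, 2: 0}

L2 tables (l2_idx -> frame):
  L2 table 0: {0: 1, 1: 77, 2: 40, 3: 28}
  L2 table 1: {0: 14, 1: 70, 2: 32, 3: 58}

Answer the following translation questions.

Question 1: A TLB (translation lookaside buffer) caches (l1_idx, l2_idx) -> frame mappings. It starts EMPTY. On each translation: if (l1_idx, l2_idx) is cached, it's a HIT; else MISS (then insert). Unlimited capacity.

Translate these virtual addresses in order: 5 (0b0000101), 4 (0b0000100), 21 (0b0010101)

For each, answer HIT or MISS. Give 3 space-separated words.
vaddr=5: (0,0) not in TLB -> MISS, insert
vaddr=4: (0,0) in TLB -> HIT
vaddr=21: (0,2) not in TLB -> MISS, insert

Answer: MISS HIT MISS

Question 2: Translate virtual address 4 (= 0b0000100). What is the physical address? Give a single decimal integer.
vaddr = 4 = 0b0000100
Split: l1_idx=0, l2_idx=0, offset=4
L1[0] = 1
L2[1][0] = 14
paddr = 14 * 8 + 4 = 116

Answer: 116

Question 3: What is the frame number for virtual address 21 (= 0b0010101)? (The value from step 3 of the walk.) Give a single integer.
Answer: 32

Derivation:
vaddr = 21: l1_idx=0, l2_idx=2
L1[0] = 1; L2[1][2] = 32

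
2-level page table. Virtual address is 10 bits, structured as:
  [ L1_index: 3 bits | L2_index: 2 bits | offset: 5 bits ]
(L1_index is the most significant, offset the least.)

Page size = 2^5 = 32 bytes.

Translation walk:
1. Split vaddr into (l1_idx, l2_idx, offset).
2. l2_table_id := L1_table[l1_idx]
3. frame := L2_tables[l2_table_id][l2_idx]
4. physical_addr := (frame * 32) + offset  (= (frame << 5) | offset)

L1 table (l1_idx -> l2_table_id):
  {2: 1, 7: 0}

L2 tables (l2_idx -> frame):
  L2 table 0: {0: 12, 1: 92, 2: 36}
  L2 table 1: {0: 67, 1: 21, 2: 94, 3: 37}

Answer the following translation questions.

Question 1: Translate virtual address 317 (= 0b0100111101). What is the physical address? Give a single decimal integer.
Answer: 701

Derivation:
vaddr = 317 = 0b0100111101
Split: l1_idx=2, l2_idx=1, offset=29
L1[2] = 1
L2[1][1] = 21
paddr = 21 * 32 + 29 = 701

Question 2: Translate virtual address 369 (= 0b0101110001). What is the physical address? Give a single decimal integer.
vaddr = 369 = 0b0101110001
Split: l1_idx=2, l2_idx=3, offset=17
L1[2] = 1
L2[1][3] = 37
paddr = 37 * 32 + 17 = 1201

Answer: 1201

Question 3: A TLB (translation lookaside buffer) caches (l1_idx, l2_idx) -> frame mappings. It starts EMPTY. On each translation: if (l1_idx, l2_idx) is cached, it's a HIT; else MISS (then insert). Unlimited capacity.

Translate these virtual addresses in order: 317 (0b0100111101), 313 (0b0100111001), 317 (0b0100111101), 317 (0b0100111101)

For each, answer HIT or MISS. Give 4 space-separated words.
Answer: MISS HIT HIT HIT

Derivation:
vaddr=317: (2,1) not in TLB -> MISS, insert
vaddr=313: (2,1) in TLB -> HIT
vaddr=317: (2,1) in TLB -> HIT
vaddr=317: (2,1) in TLB -> HIT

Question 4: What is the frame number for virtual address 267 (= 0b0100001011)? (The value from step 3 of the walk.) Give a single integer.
vaddr = 267: l1_idx=2, l2_idx=0
L1[2] = 1; L2[1][0] = 67

Answer: 67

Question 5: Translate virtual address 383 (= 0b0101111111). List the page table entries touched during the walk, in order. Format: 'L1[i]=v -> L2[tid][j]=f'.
Answer: L1[2]=1 -> L2[1][3]=37

Derivation:
vaddr = 383 = 0b0101111111
Split: l1_idx=2, l2_idx=3, offset=31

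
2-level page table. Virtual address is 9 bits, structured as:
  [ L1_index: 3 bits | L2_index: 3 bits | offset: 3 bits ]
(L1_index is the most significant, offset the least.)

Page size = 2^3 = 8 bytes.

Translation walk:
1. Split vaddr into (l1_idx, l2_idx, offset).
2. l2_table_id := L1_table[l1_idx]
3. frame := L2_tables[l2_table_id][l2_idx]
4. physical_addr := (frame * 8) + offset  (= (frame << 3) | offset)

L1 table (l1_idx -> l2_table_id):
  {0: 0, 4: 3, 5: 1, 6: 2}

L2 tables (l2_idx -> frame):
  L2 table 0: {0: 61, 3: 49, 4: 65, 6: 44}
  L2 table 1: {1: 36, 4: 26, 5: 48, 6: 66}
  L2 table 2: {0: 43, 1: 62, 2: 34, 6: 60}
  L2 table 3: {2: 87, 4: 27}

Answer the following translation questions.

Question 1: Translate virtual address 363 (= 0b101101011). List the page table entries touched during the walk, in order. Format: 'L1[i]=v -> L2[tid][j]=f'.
vaddr = 363 = 0b101101011
Split: l1_idx=5, l2_idx=5, offset=3

Answer: L1[5]=1 -> L2[1][5]=48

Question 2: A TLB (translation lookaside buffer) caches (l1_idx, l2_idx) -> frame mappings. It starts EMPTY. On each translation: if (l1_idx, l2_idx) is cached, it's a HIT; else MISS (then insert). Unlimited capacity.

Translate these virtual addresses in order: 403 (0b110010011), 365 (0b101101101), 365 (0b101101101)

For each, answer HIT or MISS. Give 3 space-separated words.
Answer: MISS MISS HIT

Derivation:
vaddr=403: (6,2) not in TLB -> MISS, insert
vaddr=365: (5,5) not in TLB -> MISS, insert
vaddr=365: (5,5) in TLB -> HIT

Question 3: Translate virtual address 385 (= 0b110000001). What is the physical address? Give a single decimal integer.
Answer: 345

Derivation:
vaddr = 385 = 0b110000001
Split: l1_idx=6, l2_idx=0, offset=1
L1[6] = 2
L2[2][0] = 43
paddr = 43 * 8 + 1 = 345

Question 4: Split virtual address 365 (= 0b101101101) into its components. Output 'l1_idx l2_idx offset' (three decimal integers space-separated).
Answer: 5 5 5

Derivation:
vaddr = 365 = 0b101101101
  top 3 bits -> l1_idx = 5
  next 3 bits -> l2_idx = 5
  bottom 3 bits -> offset = 5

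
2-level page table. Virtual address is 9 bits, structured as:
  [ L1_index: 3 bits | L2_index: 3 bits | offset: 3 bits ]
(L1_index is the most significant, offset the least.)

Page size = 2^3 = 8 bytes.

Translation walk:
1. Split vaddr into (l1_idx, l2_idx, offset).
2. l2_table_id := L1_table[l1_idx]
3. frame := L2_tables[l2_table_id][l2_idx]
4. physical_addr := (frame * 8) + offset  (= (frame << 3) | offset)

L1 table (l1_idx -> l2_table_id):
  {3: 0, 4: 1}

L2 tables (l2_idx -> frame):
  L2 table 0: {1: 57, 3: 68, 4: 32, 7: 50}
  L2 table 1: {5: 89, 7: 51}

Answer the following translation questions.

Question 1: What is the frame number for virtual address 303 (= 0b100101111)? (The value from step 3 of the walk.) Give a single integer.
Answer: 89

Derivation:
vaddr = 303: l1_idx=4, l2_idx=5
L1[4] = 1; L2[1][5] = 89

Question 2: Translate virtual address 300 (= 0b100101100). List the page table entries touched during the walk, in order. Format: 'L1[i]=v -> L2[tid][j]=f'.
vaddr = 300 = 0b100101100
Split: l1_idx=4, l2_idx=5, offset=4

Answer: L1[4]=1 -> L2[1][5]=89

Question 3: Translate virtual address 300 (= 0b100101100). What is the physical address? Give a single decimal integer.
Answer: 716

Derivation:
vaddr = 300 = 0b100101100
Split: l1_idx=4, l2_idx=5, offset=4
L1[4] = 1
L2[1][5] = 89
paddr = 89 * 8 + 4 = 716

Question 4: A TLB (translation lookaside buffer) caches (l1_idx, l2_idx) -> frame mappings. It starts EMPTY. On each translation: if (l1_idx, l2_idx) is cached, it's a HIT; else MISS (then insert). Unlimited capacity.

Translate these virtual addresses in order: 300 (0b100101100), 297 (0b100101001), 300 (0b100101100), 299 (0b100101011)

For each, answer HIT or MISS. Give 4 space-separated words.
Answer: MISS HIT HIT HIT

Derivation:
vaddr=300: (4,5) not in TLB -> MISS, insert
vaddr=297: (4,5) in TLB -> HIT
vaddr=300: (4,5) in TLB -> HIT
vaddr=299: (4,5) in TLB -> HIT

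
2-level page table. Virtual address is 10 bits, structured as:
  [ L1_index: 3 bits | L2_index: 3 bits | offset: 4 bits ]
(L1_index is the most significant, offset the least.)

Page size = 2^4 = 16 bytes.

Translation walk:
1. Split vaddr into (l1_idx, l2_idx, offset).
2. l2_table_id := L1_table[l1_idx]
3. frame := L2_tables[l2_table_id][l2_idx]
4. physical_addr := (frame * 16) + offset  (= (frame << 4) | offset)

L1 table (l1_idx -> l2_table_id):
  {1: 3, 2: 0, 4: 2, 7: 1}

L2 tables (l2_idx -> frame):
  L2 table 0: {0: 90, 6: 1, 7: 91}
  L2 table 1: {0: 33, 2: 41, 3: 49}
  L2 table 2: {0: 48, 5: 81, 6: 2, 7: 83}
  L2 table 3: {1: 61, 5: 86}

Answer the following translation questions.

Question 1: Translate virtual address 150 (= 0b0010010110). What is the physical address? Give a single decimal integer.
Answer: 982

Derivation:
vaddr = 150 = 0b0010010110
Split: l1_idx=1, l2_idx=1, offset=6
L1[1] = 3
L2[3][1] = 61
paddr = 61 * 16 + 6 = 982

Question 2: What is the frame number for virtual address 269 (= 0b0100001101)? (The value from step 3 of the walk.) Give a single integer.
Answer: 90

Derivation:
vaddr = 269: l1_idx=2, l2_idx=0
L1[2] = 0; L2[0][0] = 90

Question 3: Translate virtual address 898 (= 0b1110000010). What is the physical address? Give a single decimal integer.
vaddr = 898 = 0b1110000010
Split: l1_idx=7, l2_idx=0, offset=2
L1[7] = 1
L2[1][0] = 33
paddr = 33 * 16 + 2 = 530

Answer: 530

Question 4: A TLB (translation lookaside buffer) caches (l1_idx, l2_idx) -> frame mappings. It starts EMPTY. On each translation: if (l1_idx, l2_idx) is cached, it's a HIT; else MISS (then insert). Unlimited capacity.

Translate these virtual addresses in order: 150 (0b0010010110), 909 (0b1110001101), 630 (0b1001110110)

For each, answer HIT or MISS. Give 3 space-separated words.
Answer: MISS MISS MISS

Derivation:
vaddr=150: (1,1) not in TLB -> MISS, insert
vaddr=909: (7,0) not in TLB -> MISS, insert
vaddr=630: (4,7) not in TLB -> MISS, insert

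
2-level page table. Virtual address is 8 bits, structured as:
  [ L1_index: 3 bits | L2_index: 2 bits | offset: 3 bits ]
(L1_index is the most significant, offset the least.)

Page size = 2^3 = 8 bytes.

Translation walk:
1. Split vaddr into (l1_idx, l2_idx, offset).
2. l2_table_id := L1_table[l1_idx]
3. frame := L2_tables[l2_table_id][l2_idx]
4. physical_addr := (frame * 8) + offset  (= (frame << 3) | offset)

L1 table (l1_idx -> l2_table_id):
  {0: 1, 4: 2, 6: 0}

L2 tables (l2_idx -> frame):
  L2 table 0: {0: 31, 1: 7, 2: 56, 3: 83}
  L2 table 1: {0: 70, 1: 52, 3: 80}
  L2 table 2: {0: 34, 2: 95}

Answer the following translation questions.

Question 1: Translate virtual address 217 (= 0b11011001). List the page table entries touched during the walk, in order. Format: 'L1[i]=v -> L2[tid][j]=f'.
Answer: L1[6]=0 -> L2[0][3]=83

Derivation:
vaddr = 217 = 0b11011001
Split: l1_idx=6, l2_idx=3, offset=1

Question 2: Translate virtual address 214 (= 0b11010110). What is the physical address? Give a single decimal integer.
Answer: 454

Derivation:
vaddr = 214 = 0b11010110
Split: l1_idx=6, l2_idx=2, offset=6
L1[6] = 0
L2[0][2] = 56
paddr = 56 * 8 + 6 = 454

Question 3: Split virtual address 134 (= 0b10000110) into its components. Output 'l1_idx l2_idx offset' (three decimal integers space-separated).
vaddr = 134 = 0b10000110
  top 3 bits -> l1_idx = 4
  next 2 bits -> l2_idx = 0
  bottom 3 bits -> offset = 6

Answer: 4 0 6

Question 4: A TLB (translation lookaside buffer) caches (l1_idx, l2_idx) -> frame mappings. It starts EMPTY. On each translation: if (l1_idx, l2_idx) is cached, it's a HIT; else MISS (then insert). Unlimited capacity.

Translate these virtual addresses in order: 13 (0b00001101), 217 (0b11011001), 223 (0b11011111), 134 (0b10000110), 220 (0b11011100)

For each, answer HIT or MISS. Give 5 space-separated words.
Answer: MISS MISS HIT MISS HIT

Derivation:
vaddr=13: (0,1) not in TLB -> MISS, insert
vaddr=217: (6,3) not in TLB -> MISS, insert
vaddr=223: (6,3) in TLB -> HIT
vaddr=134: (4,0) not in TLB -> MISS, insert
vaddr=220: (6,3) in TLB -> HIT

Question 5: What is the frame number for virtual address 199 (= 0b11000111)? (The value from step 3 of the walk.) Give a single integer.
Answer: 31

Derivation:
vaddr = 199: l1_idx=6, l2_idx=0
L1[6] = 0; L2[0][0] = 31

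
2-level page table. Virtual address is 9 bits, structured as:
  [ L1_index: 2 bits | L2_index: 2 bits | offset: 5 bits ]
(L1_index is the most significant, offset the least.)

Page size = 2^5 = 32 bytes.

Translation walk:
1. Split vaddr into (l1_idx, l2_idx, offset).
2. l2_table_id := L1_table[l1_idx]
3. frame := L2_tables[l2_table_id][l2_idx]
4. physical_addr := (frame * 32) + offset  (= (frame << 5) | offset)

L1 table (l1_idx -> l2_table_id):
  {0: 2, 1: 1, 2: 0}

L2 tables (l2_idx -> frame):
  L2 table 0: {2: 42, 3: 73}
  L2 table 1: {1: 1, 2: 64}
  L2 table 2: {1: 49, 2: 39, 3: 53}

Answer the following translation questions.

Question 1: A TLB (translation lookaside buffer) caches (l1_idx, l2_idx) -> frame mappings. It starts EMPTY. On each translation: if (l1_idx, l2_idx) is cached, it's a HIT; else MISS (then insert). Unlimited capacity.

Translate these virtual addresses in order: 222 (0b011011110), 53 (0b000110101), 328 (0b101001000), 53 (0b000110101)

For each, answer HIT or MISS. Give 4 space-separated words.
vaddr=222: (1,2) not in TLB -> MISS, insert
vaddr=53: (0,1) not in TLB -> MISS, insert
vaddr=328: (2,2) not in TLB -> MISS, insert
vaddr=53: (0,1) in TLB -> HIT

Answer: MISS MISS MISS HIT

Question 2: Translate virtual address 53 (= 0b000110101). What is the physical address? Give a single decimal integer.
vaddr = 53 = 0b000110101
Split: l1_idx=0, l2_idx=1, offset=21
L1[0] = 2
L2[2][1] = 49
paddr = 49 * 32 + 21 = 1589

Answer: 1589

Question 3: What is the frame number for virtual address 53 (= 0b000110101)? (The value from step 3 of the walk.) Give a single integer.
Answer: 49

Derivation:
vaddr = 53: l1_idx=0, l2_idx=1
L1[0] = 2; L2[2][1] = 49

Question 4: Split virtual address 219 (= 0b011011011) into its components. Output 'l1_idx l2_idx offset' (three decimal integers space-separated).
vaddr = 219 = 0b011011011
  top 2 bits -> l1_idx = 1
  next 2 bits -> l2_idx = 2
  bottom 5 bits -> offset = 27

Answer: 1 2 27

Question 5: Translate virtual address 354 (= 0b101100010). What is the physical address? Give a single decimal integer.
vaddr = 354 = 0b101100010
Split: l1_idx=2, l2_idx=3, offset=2
L1[2] = 0
L2[0][3] = 73
paddr = 73 * 32 + 2 = 2338

Answer: 2338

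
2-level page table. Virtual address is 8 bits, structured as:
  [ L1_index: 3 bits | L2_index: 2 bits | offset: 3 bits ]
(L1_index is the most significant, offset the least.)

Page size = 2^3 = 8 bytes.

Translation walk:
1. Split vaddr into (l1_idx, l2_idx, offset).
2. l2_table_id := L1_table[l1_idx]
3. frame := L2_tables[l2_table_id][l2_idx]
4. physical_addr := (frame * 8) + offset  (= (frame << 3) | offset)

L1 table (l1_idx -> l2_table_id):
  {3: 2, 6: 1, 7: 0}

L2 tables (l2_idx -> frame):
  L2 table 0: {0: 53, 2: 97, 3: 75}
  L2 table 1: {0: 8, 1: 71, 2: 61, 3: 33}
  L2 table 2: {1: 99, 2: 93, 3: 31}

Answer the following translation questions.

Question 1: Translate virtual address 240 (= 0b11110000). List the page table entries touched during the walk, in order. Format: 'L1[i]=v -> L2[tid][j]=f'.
Answer: L1[7]=0 -> L2[0][2]=97

Derivation:
vaddr = 240 = 0b11110000
Split: l1_idx=7, l2_idx=2, offset=0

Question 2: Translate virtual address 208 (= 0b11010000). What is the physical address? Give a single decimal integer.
vaddr = 208 = 0b11010000
Split: l1_idx=6, l2_idx=2, offset=0
L1[6] = 1
L2[1][2] = 61
paddr = 61 * 8 + 0 = 488

Answer: 488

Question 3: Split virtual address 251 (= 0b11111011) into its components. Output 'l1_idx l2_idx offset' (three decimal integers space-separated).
Answer: 7 3 3

Derivation:
vaddr = 251 = 0b11111011
  top 3 bits -> l1_idx = 7
  next 2 bits -> l2_idx = 3
  bottom 3 bits -> offset = 3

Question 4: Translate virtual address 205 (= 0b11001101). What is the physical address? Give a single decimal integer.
Answer: 573

Derivation:
vaddr = 205 = 0b11001101
Split: l1_idx=6, l2_idx=1, offset=5
L1[6] = 1
L2[1][1] = 71
paddr = 71 * 8 + 5 = 573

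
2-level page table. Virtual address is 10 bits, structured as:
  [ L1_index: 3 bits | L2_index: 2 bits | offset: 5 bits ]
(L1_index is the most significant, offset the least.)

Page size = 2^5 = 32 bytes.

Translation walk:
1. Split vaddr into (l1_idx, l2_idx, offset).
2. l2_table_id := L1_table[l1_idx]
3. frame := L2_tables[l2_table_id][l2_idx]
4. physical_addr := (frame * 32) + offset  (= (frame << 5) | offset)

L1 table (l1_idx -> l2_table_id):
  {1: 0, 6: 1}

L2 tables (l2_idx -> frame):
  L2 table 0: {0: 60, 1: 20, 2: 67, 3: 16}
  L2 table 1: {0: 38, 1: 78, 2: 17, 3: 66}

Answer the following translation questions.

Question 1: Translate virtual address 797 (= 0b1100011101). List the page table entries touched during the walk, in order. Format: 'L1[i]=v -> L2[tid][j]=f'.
Answer: L1[6]=1 -> L2[1][0]=38

Derivation:
vaddr = 797 = 0b1100011101
Split: l1_idx=6, l2_idx=0, offset=29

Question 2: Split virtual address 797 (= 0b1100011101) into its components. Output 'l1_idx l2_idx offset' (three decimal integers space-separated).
Answer: 6 0 29

Derivation:
vaddr = 797 = 0b1100011101
  top 3 bits -> l1_idx = 6
  next 2 bits -> l2_idx = 0
  bottom 5 bits -> offset = 29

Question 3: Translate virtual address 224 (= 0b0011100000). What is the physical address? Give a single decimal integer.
vaddr = 224 = 0b0011100000
Split: l1_idx=1, l2_idx=3, offset=0
L1[1] = 0
L2[0][3] = 16
paddr = 16 * 32 + 0 = 512

Answer: 512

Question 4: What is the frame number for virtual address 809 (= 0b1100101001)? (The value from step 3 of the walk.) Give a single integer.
vaddr = 809: l1_idx=6, l2_idx=1
L1[6] = 1; L2[1][1] = 78

Answer: 78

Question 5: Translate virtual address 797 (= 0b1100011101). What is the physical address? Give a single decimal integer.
vaddr = 797 = 0b1100011101
Split: l1_idx=6, l2_idx=0, offset=29
L1[6] = 1
L2[1][0] = 38
paddr = 38 * 32 + 29 = 1245

Answer: 1245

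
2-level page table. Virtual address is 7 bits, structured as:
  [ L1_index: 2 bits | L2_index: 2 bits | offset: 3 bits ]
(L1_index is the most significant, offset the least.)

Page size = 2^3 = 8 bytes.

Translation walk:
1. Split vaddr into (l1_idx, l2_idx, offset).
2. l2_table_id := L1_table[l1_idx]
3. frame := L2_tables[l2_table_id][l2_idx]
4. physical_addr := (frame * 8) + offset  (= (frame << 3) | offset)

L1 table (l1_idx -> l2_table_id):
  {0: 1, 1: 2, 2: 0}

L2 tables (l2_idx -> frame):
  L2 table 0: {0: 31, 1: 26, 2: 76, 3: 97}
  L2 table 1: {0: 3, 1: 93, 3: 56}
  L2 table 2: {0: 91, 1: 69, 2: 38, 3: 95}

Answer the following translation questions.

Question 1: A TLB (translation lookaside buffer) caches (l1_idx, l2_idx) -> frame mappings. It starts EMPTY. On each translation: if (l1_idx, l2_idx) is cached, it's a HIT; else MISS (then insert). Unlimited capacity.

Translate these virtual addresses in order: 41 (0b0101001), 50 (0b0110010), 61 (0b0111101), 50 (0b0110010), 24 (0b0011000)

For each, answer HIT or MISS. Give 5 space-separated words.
Answer: MISS MISS MISS HIT MISS

Derivation:
vaddr=41: (1,1) not in TLB -> MISS, insert
vaddr=50: (1,2) not in TLB -> MISS, insert
vaddr=61: (1,3) not in TLB -> MISS, insert
vaddr=50: (1,2) in TLB -> HIT
vaddr=24: (0,3) not in TLB -> MISS, insert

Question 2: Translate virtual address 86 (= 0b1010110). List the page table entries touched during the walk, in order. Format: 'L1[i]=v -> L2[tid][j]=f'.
Answer: L1[2]=0 -> L2[0][2]=76

Derivation:
vaddr = 86 = 0b1010110
Split: l1_idx=2, l2_idx=2, offset=6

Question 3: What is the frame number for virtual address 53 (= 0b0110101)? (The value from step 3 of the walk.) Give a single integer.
Answer: 38

Derivation:
vaddr = 53: l1_idx=1, l2_idx=2
L1[1] = 2; L2[2][2] = 38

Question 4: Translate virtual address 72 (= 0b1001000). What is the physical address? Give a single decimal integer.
vaddr = 72 = 0b1001000
Split: l1_idx=2, l2_idx=1, offset=0
L1[2] = 0
L2[0][1] = 26
paddr = 26 * 8 + 0 = 208

Answer: 208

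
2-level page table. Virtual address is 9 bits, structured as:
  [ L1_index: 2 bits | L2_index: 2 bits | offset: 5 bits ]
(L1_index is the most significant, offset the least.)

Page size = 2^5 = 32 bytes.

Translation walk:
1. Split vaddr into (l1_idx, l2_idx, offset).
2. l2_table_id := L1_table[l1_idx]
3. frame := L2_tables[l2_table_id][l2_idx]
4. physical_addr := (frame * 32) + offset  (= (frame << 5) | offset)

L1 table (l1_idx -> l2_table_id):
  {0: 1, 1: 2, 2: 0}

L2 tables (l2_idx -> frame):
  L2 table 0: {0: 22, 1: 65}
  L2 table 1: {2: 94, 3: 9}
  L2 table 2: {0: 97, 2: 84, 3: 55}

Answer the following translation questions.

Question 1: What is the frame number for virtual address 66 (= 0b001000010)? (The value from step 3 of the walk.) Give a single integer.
vaddr = 66: l1_idx=0, l2_idx=2
L1[0] = 1; L2[1][2] = 94

Answer: 94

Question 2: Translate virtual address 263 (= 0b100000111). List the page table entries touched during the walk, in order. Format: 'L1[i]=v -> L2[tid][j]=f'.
vaddr = 263 = 0b100000111
Split: l1_idx=2, l2_idx=0, offset=7

Answer: L1[2]=0 -> L2[0][0]=22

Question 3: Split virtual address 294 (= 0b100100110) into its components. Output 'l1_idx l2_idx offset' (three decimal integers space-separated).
Answer: 2 1 6

Derivation:
vaddr = 294 = 0b100100110
  top 2 bits -> l1_idx = 2
  next 2 bits -> l2_idx = 1
  bottom 5 bits -> offset = 6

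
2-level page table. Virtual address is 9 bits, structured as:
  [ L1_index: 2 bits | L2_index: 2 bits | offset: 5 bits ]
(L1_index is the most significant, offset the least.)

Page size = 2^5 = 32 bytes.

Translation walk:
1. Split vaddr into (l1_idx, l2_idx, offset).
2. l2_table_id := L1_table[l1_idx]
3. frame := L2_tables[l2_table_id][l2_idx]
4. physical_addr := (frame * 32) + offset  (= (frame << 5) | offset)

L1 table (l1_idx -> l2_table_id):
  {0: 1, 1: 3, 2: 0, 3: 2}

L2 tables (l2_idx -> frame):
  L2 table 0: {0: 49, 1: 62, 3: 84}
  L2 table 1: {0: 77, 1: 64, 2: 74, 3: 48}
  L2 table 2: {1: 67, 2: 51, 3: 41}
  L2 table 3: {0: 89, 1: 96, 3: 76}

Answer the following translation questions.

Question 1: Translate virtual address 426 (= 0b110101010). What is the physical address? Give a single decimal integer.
vaddr = 426 = 0b110101010
Split: l1_idx=3, l2_idx=1, offset=10
L1[3] = 2
L2[2][1] = 67
paddr = 67 * 32 + 10 = 2154

Answer: 2154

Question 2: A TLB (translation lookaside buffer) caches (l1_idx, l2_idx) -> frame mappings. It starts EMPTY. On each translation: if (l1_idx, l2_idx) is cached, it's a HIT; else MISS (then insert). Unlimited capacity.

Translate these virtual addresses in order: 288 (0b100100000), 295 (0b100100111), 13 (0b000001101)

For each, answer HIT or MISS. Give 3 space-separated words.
Answer: MISS HIT MISS

Derivation:
vaddr=288: (2,1) not in TLB -> MISS, insert
vaddr=295: (2,1) in TLB -> HIT
vaddr=13: (0,0) not in TLB -> MISS, insert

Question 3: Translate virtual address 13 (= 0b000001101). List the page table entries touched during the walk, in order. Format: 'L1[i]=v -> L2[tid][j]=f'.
Answer: L1[0]=1 -> L2[1][0]=77

Derivation:
vaddr = 13 = 0b000001101
Split: l1_idx=0, l2_idx=0, offset=13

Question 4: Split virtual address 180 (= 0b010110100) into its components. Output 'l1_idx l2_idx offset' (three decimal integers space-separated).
vaddr = 180 = 0b010110100
  top 2 bits -> l1_idx = 1
  next 2 bits -> l2_idx = 1
  bottom 5 bits -> offset = 20

Answer: 1 1 20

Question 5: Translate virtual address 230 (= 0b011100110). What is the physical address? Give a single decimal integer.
vaddr = 230 = 0b011100110
Split: l1_idx=1, l2_idx=3, offset=6
L1[1] = 3
L2[3][3] = 76
paddr = 76 * 32 + 6 = 2438

Answer: 2438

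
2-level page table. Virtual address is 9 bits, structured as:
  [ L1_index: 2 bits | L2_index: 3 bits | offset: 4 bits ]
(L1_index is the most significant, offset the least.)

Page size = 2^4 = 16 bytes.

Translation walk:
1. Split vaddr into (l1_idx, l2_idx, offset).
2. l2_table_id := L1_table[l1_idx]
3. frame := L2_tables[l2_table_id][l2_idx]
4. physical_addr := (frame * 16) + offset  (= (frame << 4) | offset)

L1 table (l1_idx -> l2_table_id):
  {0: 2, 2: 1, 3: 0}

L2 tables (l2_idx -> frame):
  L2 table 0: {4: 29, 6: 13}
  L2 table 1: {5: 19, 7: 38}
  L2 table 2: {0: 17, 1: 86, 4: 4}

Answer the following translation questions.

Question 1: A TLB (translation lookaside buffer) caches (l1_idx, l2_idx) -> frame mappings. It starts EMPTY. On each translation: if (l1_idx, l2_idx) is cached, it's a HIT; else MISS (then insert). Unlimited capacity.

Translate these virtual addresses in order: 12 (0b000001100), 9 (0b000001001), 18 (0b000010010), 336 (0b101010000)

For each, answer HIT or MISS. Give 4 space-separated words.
Answer: MISS HIT MISS MISS

Derivation:
vaddr=12: (0,0) not in TLB -> MISS, insert
vaddr=9: (0,0) in TLB -> HIT
vaddr=18: (0,1) not in TLB -> MISS, insert
vaddr=336: (2,5) not in TLB -> MISS, insert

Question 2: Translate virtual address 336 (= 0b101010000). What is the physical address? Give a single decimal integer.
vaddr = 336 = 0b101010000
Split: l1_idx=2, l2_idx=5, offset=0
L1[2] = 1
L2[1][5] = 19
paddr = 19 * 16 + 0 = 304

Answer: 304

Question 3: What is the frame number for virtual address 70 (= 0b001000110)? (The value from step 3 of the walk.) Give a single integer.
Answer: 4

Derivation:
vaddr = 70: l1_idx=0, l2_idx=4
L1[0] = 2; L2[2][4] = 4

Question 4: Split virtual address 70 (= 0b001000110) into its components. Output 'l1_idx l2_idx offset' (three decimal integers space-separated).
Answer: 0 4 6

Derivation:
vaddr = 70 = 0b001000110
  top 2 bits -> l1_idx = 0
  next 3 bits -> l2_idx = 4
  bottom 4 bits -> offset = 6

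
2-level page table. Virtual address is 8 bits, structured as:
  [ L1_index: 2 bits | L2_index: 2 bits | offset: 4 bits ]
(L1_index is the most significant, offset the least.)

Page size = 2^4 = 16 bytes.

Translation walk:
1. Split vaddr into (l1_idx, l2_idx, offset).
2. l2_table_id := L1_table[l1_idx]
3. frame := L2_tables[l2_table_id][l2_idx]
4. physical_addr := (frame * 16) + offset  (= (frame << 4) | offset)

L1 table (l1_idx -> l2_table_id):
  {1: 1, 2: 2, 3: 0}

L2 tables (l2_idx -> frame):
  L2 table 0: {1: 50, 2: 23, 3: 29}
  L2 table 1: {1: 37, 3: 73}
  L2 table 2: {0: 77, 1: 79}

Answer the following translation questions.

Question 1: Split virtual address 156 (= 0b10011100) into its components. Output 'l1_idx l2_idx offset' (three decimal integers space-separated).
vaddr = 156 = 0b10011100
  top 2 bits -> l1_idx = 2
  next 2 bits -> l2_idx = 1
  bottom 4 bits -> offset = 12

Answer: 2 1 12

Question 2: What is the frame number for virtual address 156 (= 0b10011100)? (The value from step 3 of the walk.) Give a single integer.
vaddr = 156: l1_idx=2, l2_idx=1
L1[2] = 2; L2[2][1] = 79

Answer: 79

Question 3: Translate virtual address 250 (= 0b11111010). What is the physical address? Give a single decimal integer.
Answer: 474

Derivation:
vaddr = 250 = 0b11111010
Split: l1_idx=3, l2_idx=3, offset=10
L1[3] = 0
L2[0][3] = 29
paddr = 29 * 16 + 10 = 474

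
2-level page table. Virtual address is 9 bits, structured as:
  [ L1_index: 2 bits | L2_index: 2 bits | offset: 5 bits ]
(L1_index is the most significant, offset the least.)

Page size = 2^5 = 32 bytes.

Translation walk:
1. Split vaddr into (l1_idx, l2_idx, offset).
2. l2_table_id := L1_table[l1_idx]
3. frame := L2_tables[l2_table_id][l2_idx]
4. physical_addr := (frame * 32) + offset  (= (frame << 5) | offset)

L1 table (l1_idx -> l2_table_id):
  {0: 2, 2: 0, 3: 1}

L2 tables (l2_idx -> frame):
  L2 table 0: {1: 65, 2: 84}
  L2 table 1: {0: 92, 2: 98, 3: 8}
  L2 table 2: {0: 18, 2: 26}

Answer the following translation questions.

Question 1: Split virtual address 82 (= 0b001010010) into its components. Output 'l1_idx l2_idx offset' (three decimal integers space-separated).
vaddr = 82 = 0b001010010
  top 2 bits -> l1_idx = 0
  next 2 bits -> l2_idx = 2
  bottom 5 bits -> offset = 18

Answer: 0 2 18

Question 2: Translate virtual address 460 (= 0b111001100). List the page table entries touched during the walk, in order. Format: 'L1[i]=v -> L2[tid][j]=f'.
Answer: L1[3]=1 -> L2[1][2]=98

Derivation:
vaddr = 460 = 0b111001100
Split: l1_idx=3, l2_idx=2, offset=12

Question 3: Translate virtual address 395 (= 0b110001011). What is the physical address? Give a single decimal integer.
vaddr = 395 = 0b110001011
Split: l1_idx=3, l2_idx=0, offset=11
L1[3] = 1
L2[1][0] = 92
paddr = 92 * 32 + 11 = 2955

Answer: 2955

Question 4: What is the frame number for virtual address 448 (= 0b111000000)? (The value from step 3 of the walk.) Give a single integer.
Answer: 98

Derivation:
vaddr = 448: l1_idx=3, l2_idx=2
L1[3] = 1; L2[1][2] = 98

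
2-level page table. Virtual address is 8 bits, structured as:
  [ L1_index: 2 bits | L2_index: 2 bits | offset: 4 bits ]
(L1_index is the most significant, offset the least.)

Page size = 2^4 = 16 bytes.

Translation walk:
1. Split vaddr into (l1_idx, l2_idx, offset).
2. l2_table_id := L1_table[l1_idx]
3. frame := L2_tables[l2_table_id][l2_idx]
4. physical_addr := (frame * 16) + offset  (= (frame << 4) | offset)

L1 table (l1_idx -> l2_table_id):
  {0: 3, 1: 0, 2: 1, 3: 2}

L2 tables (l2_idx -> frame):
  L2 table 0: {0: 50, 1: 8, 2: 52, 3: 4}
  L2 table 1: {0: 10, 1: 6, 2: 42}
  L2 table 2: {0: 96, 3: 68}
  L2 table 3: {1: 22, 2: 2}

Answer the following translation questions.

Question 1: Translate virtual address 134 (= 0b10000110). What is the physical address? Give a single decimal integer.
Answer: 166

Derivation:
vaddr = 134 = 0b10000110
Split: l1_idx=2, l2_idx=0, offset=6
L1[2] = 1
L2[1][0] = 10
paddr = 10 * 16 + 6 = 166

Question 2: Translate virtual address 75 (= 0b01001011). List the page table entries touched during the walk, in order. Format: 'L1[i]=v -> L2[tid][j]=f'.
Answer: L1[1]=0 -> L2[0][0]=50

Derivation:
vaddr = 75 = 0b01001011
Split: l1_idx=1, l2_idx=0, offset=11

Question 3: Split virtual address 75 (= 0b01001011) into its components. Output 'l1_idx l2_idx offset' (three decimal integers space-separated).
vaddr = 75 = 0b01001011
  top 2 bits -> l1_idx = 1
  next 2 bits -> l2_idx = 0
  bottom 4 bits -> offset = 11

Answer: 1 0 11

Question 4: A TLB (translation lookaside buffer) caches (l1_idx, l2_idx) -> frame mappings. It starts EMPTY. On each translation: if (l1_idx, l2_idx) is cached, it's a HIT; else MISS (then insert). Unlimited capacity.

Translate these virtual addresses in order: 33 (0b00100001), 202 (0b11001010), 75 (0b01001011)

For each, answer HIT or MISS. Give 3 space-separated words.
Answer: MISS MISS MISS

Derivation:
vaddr=33: (0,2) not in TLB -> MISS, insert
vaddr=202: (3,0) not in TLB -> MISS, insert
vaddr=75: (1,0) not in TLB -> MISS, insert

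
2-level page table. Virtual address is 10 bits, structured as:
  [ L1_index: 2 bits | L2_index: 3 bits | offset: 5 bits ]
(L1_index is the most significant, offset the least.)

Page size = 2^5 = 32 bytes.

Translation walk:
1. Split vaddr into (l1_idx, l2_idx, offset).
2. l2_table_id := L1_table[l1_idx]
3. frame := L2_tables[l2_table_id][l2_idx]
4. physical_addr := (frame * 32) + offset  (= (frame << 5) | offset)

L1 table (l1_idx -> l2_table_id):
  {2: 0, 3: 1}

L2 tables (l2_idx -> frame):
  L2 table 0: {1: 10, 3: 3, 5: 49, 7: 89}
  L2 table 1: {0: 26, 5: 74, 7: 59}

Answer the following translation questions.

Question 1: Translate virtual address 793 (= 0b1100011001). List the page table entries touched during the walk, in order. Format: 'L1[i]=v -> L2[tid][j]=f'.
Answer: L1[3]=1 -> L2[1][0]=26

Derivation:
vaddr = 793 = 0b1100011001
Split: l1_idx=3, l2_idx=0, offset=25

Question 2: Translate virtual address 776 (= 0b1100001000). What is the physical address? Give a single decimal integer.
vaddr = 776 = 0b1100001000
Split: l1_idx=3, l2_idx=0, offset=8
L1[3] = 1
L2[1][0] = 26
paddr = 26 * 32 + 8 = 840

Answer: 840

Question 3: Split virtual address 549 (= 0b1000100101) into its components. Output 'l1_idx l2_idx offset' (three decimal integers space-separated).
vaddr = 549 = 0b1000100101
  top 2 bits -> l1_idx = 2
  next 3 bits -> l2_idx = 1
  bottom 5 bits -> offset = 5

Answer: 2 1 5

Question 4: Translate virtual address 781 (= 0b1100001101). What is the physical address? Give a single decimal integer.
Answer: 845

Derivation:
vaddr = 781 = 0b1100001101
Split: l1_idx=3, l2_idx=0, offset=13
L1[3] = 1
L2[1][0] = 26
paddr = 26 * 32 + 13 = 845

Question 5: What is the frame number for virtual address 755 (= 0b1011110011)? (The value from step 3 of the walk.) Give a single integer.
Answer: 89

Derivation:
vaddr = 755: l1_idx=2, l2_idx=7
L1[2] = 0; L2[0][7] = 89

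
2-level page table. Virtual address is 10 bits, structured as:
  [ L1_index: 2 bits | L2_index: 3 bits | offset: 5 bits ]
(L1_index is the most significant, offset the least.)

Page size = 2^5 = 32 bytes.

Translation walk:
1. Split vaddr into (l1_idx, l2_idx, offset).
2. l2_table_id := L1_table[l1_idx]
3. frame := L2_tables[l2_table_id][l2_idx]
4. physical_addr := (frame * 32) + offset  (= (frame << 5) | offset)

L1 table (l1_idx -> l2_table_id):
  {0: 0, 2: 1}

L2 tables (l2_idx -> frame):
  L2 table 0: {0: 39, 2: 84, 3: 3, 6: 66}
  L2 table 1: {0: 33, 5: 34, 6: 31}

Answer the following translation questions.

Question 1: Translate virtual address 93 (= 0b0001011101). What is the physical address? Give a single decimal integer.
Answer: 2717

Derivation:
vaddr = 93 = 0b0001011101
Split: l1_idx=0, l2_idx=2, offset=29
L1[0] = 0
L2[0][2] = 84
paddr = 84 * 32 + 29 = 2717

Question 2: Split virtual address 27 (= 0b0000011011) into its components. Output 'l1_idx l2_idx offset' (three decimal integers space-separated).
Answer: 0 0 27

Derivation:
vaddr = 27 = 0b0000011011
  top 2 bits -> l1_idx = 0
  next 3 bits -> l2_idx = 0
  bottom 5 bits -> offset = 27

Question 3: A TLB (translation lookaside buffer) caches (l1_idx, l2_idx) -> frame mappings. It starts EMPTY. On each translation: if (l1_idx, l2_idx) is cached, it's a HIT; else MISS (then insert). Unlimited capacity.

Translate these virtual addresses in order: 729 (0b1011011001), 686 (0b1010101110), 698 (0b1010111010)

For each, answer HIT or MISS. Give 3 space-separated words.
Answer: MISS MISS HIT

Derivation:
vaddr=729: (2,6) not in TLB -> MISS, insert
vaddr=686: (2,5) not in TLB -> MISS, insert
vaddr=698: (2,5) in TLB -> HIT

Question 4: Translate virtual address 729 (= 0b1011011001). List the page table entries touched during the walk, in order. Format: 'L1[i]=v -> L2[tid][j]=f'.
vaddr = 729 = 0b1011011001
Split: l1_idx=2, l2_idx=6, offset=25

Answer: L1[2]=1 -> L2[1][6]=31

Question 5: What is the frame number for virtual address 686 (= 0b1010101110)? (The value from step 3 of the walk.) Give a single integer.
vaddr = 686: l1_idx=2, l2_idx=5
L1[2] = 1; L2[1][5] = 34

Answer: 34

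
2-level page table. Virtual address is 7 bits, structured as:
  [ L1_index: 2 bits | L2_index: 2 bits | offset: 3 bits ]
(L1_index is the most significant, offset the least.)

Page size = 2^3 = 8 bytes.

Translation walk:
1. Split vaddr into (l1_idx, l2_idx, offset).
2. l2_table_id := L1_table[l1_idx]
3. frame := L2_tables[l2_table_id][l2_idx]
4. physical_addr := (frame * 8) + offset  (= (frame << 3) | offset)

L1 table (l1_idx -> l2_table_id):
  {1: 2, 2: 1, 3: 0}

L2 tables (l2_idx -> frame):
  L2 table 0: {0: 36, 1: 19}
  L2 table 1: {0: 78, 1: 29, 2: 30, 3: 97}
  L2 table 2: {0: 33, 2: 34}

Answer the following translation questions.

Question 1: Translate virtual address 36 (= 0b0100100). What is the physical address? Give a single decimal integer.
vaddr = 36 = 0b0100100
Split: l1_idx=1, l2_idx=0, offset=4
L1[1] = 2
L2[2][0] = 33
paddr = 33 * 8 + 4 = 268

Answer: 268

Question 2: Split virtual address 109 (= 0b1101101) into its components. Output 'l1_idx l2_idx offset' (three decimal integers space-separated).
Answer: 3 1 5

Derivation:
vaddr = 109 = 0b1101101
  top 2 bits -> l1_idx = 3
  next 2 bits -> l2_idx = 1
  bottom 3 bits -> offset = 5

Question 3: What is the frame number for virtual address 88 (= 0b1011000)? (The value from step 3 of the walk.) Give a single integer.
Answer: 97

Derivation:
vaddr = 88: l1_idx=2, l2_idx=3
L1[2] = 1; L2[1][3] = 97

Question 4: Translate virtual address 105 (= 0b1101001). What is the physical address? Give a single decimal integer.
vaddr = 105 = 0b1101001
Split: l1_idx=3, l2_idx=1, offset=1
L1[3] = 0
L2[0][1] = 19
paddr = 19 * 8 + 1 = 153

Answer: 153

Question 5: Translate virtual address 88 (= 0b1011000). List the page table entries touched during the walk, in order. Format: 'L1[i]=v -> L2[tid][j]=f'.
vaddr = 88 = 0b1011000
Split: l1_idx=2, l2_idx=3, offset=0

Answer: L1[2]=1 -> L2[1][3]=97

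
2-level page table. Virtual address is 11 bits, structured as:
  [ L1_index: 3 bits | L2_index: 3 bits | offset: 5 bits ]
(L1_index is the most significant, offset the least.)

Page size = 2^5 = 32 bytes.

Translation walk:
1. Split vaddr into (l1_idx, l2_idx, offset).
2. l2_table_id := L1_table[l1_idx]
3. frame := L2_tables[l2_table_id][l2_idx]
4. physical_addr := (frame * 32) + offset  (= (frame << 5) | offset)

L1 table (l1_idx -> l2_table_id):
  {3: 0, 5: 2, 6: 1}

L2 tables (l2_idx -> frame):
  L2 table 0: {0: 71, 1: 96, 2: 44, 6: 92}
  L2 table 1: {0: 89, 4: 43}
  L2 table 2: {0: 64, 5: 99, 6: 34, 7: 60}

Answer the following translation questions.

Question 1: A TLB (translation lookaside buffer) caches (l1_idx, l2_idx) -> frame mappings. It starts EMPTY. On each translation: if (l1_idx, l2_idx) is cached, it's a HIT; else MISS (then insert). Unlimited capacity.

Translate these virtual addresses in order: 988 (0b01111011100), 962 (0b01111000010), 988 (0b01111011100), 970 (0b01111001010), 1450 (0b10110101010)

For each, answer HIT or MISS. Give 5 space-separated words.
vaddr=988: (3,6) not in TLB -> MISS, insert
vaddr=962: (3,6) in TLB -> HIT
vaddr=988: (3,6) in TLB -> HIT
vaddr=970: (3,6) in TLB -> HIT
vaddr=1450: (5,5) not in TLB -> MISS, insert

Answer: MISS HIT HIT HIT MISS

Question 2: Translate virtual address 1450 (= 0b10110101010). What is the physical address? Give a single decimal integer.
Answer: 3178

Derivation:
vaddr = 1450 = 0b10110101010
Split: l1_idx=5, l2_idx=5, offset=10
L1[5] = 2
L2[2][5] = 99
paddr = 99 * 32 + 10 = 3178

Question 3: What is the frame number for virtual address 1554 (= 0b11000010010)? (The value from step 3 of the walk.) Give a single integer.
Answer: 89

Derivation:
vaddr = 1554: l1_idx=6, l2_idx=0
L1[6] = 1; L2[1][0] = 89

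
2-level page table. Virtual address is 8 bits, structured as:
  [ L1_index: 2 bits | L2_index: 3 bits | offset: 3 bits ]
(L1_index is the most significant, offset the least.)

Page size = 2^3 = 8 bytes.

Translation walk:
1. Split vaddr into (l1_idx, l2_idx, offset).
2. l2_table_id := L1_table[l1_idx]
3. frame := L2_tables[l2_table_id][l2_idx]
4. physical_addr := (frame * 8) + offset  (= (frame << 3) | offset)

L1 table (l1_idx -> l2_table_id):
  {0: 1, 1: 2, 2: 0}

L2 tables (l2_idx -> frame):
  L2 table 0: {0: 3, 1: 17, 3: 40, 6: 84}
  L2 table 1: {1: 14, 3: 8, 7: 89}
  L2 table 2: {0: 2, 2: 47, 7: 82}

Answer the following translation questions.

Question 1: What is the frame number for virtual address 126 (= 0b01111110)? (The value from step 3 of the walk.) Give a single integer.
vaddr = 126: l1_idx=1, l2_idx=7
L1[1] = 2; L2[2][7] = 82

Answer: 82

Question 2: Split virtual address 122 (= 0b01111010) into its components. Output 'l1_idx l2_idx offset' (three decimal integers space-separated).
Answer: 1 7 2

Derivation:
vaddr = 122 = 0b01111010
  top 2 bits -> l1_idx = 1
  next 3 bits -> l2_idx = 7
  bottom 3 bits -> offset = 2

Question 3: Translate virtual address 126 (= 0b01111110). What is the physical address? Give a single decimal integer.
Answer: 662

Derivation:
vaddr = 126 = 0b01111110
Split: l1_idx=1, l2_idx=7, offset=6
L1[1] = 2
L2[2][7] = 82
paddr = 82 * 8 + 6 = 662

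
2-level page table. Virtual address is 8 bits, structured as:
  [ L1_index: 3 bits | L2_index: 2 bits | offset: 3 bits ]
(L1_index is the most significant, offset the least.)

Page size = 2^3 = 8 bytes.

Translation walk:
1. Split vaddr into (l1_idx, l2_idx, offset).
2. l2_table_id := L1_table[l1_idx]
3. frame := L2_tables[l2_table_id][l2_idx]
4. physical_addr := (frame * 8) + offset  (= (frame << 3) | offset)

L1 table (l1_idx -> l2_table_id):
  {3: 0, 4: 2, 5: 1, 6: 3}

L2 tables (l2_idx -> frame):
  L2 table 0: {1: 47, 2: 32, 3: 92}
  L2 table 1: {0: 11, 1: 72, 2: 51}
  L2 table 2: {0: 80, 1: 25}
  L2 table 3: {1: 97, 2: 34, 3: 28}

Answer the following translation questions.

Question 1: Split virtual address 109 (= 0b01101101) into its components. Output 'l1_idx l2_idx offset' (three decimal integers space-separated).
Answer: 3 1 5

Derivation:
vaddr = 109 = 0b01101101
  top 3 bits -> l1_idx = 3
  next 2 bits -> l2_idx = 1
  bottom 3 bits -> offset = 5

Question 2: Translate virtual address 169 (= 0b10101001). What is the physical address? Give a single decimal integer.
vaddr = 169 = 0b10101001
Split: l1_idx=5, l2_idx=1, offset=1
L1[5] = 1
L2[1][1] = 72
paddr = 72 * 8 + 1 = 577

Answer: 577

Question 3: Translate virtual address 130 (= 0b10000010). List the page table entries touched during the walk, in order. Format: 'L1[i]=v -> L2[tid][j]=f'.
vaddr = 130 = 0b10000010
Split: l1_idx=4, l2_idx=0, offset=2

Answer: L1[4]=2 -> L2[2][0]=80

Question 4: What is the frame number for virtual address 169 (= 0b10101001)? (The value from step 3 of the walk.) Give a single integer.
vaddr = 169: l1_idx=5, l2_idx=1
L1[5] = 1; L2[1][1] = 72

Answer: 72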